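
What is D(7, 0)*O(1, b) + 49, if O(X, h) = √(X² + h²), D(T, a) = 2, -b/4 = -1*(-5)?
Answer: 49 + 2*√401 ≈ 89.050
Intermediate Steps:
b = -20 (b = -(-4)*(-5) = -4*5 = -20)
D(7, 0)*O(1, b) + 49 = 2*√(1² + (-20)²) + 49 = 2*√(1 + 400) + 49 = 2*√401 + 49 = 49 + 2*√401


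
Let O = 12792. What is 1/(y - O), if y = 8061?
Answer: -1/4731 ≈ -0.00021137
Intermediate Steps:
1/(y - O) = 1/(8061 - 1*12792) = 1/(8061 - 12792) = 1/(-4731) = -1/4731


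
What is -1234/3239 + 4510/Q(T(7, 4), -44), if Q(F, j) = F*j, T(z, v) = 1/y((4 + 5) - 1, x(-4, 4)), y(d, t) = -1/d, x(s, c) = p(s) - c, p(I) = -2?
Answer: 644251/51824 ≈ 12.432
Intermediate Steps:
x(s, c) = -2 - c
T(z, v) = -8 (T(z, v) = 1/(-1/((4 + 5) - 1)) = 1/(-1/(9 - 1)) = 1/(-1/8) = 1/(-1*⅛) = 1/(-⅛) = -8)
-1234/3239 + 4510/Q(T(7, 4), -44) = -1234/3239 + 4510/((-8*(-44))) = -1234*1/3239 + 4510/352 = -1234/3239 + 4510*(1/352) = -1234/3239 + 205/16 = 644251/51824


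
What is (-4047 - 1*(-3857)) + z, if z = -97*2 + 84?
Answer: -300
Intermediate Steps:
z = -110 (z = -194 + 84 = -110)
(-4047 - 1*(-3857)) + z = (-4047 - 1*(-3857)) - 110 = (-4047 + 3857) - 110 = -190 - 110 = -300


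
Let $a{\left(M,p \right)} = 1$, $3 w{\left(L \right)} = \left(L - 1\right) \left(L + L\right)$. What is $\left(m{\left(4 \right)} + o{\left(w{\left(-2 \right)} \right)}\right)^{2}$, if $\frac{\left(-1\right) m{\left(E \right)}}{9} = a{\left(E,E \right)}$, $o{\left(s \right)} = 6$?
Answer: $9$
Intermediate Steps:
$w{\left(L \right)} = \frac{2 L \left(-1 + L\right)}{3}$ ($w{\left(L \right)} = \frac{\left(L - 1\right) \left(L + L\right)}{3} = \frac{\left(-1 + L\right) 2 L}{3} = \frac{2 L \left(-1 + L\right)}{3}$)
$m{\left(E \right)} = -9$ ($m{\left(E \right)} = \left(-9\right) 1 = -9$)
$\left(m{\left(4 \right)} + o{\left(w{\left(-2 \right)} \right)}\right)^{2} = \left(-9 + 6\right)^{2} = \left(-3\right)^{2} = 9$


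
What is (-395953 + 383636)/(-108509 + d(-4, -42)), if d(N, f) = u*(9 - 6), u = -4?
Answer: 12317/108521 ≈ 0.11350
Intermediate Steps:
d(N, f) = -12 (d(N, f) = -4*(9 - 6) = -4*3 = -12)
(-395953 + 383636)/(-108509 + d(-4, -42)) = (-395953 + 383636)/(-108509 - 12) = -12317/(-108521) = -12317*(-1/108521) = 12317/108521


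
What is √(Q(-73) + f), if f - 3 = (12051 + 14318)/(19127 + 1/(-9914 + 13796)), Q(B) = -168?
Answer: I*√902079517801062255/74251015 ≈ 12.791*I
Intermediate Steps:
f = 325117503/74251015 (f = 3 + (12051 + 14318)/(19127 + 1/(-9914 + 13796)) = 3 + 26369/(19127 + 1/3882) = 3 + 26369/(74251015/3882) = 3 + 26369*(3882/74251015) = 3 + 102364458/74251015 = 325117503/74251015 ≈ 4.3786)
√(Q(-73) + f) = √(-168 + 325117503/74251015) = √(-12149053017/74251015) = I*√902079517801062255/74251015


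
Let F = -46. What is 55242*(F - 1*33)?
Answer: -4364118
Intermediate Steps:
55242*(F - 1*33) = 55242*(-46 - 1*33) = 55242*(-46 - 33) = 55242*(-79) = -4364118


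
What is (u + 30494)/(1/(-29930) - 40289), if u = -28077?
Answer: -72340810/1205849771 ≈ -0.059992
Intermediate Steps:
(u + 30494)/(1/(-29930) - 40289) = (-28077 + 30494)/(1/(-29930) - 40289) = 2417/(-1/29930 - 40289) = 2417/(-1205849771/29930) = 2417*(-29930/1205849771) = -72340810/1205849771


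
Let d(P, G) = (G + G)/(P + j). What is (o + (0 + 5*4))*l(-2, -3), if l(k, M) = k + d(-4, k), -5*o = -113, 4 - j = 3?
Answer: -142/5 ≈ -28.400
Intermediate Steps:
j = 1 (j = 4 - 1*3 = 4 - 3 = 1)
o = 113/5 (o = -1/5*(-113) = 113/5 ≈ 22.600)
d(P, G) = 2*G/(1 + P) (d(P, G) = (G + G)/(P + 1) = (2*G)/(1 + P) = 2*G/(1 + P))
l(k, M) = k/3 (l(k, M) = k + 2*k/(1 - 4) = k + 2*k/(-3) = k + 2*k*(-1/3) = k - 2*k/3 = k/3)
(o + (0 + 5*4))*l(-2, -3) = (113/5 + (0 + 5*4))*((1/3)*(-2)) = (113/5 + (0 + 20))*(-2/3) = (113/5 + 20)*(-2/3) = (213/5)*(-2/3) = -142/5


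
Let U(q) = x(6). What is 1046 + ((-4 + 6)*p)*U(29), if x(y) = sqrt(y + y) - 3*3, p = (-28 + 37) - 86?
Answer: 2432 - 308*sqrt(3) ≈ 1898.5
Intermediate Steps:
p = -77 (p = 9 - 86 = -77)
x(y) = -9 + sqrt(2)*sqrt(y) (x(y) = sqrt(2*y) - 9 = sqrt(2)*sqrt(y) - 9 = -9 + sqrt(2)*sqrt(y))
U(q) = -9 + 2*sqrt(3) (U(q) = -9 + sqrt(2)*sqrt(6) = -9 + 2*sqrt(3))
1046 + ((-4 + 6)*p)*U(29) = 1046 + ((-4 + 6)*(-77))*(-9 + 2*sqrt(3)) = 1046 + (2*(-77))*(-9 + 2*sqrt(3)) = 1046 - 154*(-9 + 2*sqrt(3)) = 1046 + (1386 - 308*sqrt(3)) = 2432 - 308*sqrt(3)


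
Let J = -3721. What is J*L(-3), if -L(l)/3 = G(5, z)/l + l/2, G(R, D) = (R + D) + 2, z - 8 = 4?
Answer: -174887/2 ≈ -87444.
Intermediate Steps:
z = 12 (z = 8 + 4 = 12)
G(R, D) = 2 + D + R (G(R, D) = (D + R) + 2 = 2 + D + R)
L(l) = -57/l - 3*l/2 (L(l) = -3*((2 + 12 + 5)/l + l/2) = -3*(19/l + l*(½)) = -3*(19/l + l/2) = -3*(l/2 + 19/l) = -57/l - 3*l/2)
J*L(-3) = -3721*(-57/(-3) - 3/2*(-3)) = -3721*(-57*(-⅓) + 9/2) = -3721*(19 + 9/2) = -3721*47/2 = -174887/2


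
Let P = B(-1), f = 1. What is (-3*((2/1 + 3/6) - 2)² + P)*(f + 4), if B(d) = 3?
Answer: 45/4 ≈ 11.250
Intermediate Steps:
P = 3
(-3*((2/1 + 3/6) - 2)² + P)*(f + 4) = (-3*((2/1 + 3/6) - 2)² + 3)*(1 + 4) = (-3*((2*1 + 3*(⅙)) - 2)² + 3)*5 = (-3*((2 + ½) - 2)² + 3)*5 = (-3*(5/2 - 2)² + 3)*5 = (-3*(½)² + 3)*5 = (-3*¼ + 3)*5 = (-¾ + 3)*5 = (9/4)*5 = 45/4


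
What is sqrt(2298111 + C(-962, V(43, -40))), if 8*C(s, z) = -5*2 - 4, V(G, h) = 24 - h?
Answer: sqrt(9192437)/2 ≈ 1516.0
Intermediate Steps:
C(s, z) = -7/4 (C(s, z) = (-5*2 - 4)/8 = (-10 - 4)/8 = (1/8)*(-14) = -7/4)
sqrt(2298111 + C(-962, V(43, -40))) = sqrt(2298111 - 7/4) = sqrt(9192437/4) = sqrt(9192437)/2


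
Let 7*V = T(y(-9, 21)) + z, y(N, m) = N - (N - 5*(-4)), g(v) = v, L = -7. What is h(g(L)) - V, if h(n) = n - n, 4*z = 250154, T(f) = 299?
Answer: -125675/14 ≈ -8976.8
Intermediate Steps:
y(N, m) = -20 (y(N, m) = N - (N + 20) = N - (20 + N) = N + (-20 - N) = -20)
z = 125077/2 (z = (1/4)*250154 = 125077/2 ≈ 62539.)
h(n) = 0
V = 125675/14 (V = (299 + 125077/2)/7 = (1/7)*(125675/2) = 125675/14 ≈ 8976.8)
h(g(L)) - V = 0 - 1*125675/14 = 0 - 125675/14 = -125675/14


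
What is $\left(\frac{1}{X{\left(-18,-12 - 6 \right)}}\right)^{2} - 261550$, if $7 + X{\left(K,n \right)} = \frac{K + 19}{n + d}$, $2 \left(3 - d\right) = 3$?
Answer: $- \frac{14199286861}{54289} \approx -2.6155 \cdot 10^{5}$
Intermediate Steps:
$d = \frac{3}{2}$ ($d = 3 - \frac{3}{2} = \frac{3}{2} \approx 1.5$)
$X{\left(K,n \right)} = -7 + \frac{19 + K}{\frac{3}{2} + n}$ ($X{\left(K,n \right)} = -7 + \frac{K + 19}{n + \frac{3}{2}} = -7 + \frac{19 + K}{\frac{3}{2} + n}$)
$\left(\frac{1}{X{\left(-18,-12 - 6 \right)}}\right)^{2} - 261550 = \left(\frac{1}{\frac{1}{3 + 2 \left(-12 - 6\right)} \left(17 - 14 \left(-12 - 6\right) + 2 \left(-18\right)\right)}\right)^{2} - 261550 = \left(\frac{1}{\frac{1}{3 + 2 \left(-12 - 6\right)} \left(17 - 14 \left(-12 - 6\right) - 36\right)}\right)^{2} - 261550 = \left(\frac{1}{\frac{1}{3 + 2 \left(-18\right)} \left(17 - -252 - 36\right)}\right)^{2} - 261550 = \left(\frac{1}{\frac{1}{3 - 36} \left(17 + 252 - 36\right)}\right)^{2} - 261550 = \left(\frac{1}{\frac{1}{-33} \cdot 233}\right)^{2} - 261550 = \left(\frac{1}{\left(- \frac{1}{33}\right) 233}\right)^{2} - 261550 = \left(\frac{1}{- \frac{233}{33}}\right)^{2} - 261550 = \left(- \frac{33}{233}\right)^{2} - 261550 = \frac{1089}{54289} - 261550 = - \frac{14199286861}{54289}$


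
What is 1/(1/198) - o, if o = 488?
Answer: -290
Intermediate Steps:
1/(1/198) - o = 1/(1/198) - 1*488 = 1/(1/198) - 488 = 198 - 488 = -290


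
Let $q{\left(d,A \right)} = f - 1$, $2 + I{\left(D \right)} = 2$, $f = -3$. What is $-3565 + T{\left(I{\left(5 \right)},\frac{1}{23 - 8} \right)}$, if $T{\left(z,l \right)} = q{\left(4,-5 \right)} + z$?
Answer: $-3569$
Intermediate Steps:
$I{\left(D \right)} = 0$ ($I{\left(D \right)} = -2 + 2 = 0$)
$q{\left(d,A \right)} = -4$ ($q{\left(d,A \right)} = -3 - 1 = -4$)
$T{\left(z,l \right)} = -4 + z$
$-3565 + T{\left(I{\left(5 \right)},\frac{1}{23 - 8} \right)} = -3565 + \left(-4 + 0\right) = -3565 - 4 = -3569$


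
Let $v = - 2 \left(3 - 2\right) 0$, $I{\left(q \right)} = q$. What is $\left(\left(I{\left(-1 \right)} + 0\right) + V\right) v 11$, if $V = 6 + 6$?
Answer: $0$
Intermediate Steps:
$V = 12$
$v = 0$ ($v = - 2 \cdot 1 \cdot 0 = \left(-2\right) 0 = 0$)
$\left(\left(I{\left(-1 \right)} + 0\right) + V\right) v 11 = \left(\left(-1 + 0\right) + 12\right) 0 \cdot 11 = \left(-1 + 12\right) 0 \cdot 11 = 11 \cdot 0 \cdot 11 = 0 \cdot 11 = 0$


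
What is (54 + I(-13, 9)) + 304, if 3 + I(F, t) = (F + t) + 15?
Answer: 366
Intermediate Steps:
I(F, t) = 12 + F + t (I(F, t) = -3 + ((F + t) + 15) = -3 + (15 + F + t) = 12 + F + t)
(54 + I(-13, 9)) + 304 = (54 + (12 - 13 + 9)) + 304 = (54 + 8) + 304 = 62 + 304 = 366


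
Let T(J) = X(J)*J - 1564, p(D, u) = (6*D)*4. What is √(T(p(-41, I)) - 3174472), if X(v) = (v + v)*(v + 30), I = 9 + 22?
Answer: 2*I*√462652121 ≈ 43019.0*I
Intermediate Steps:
I = 31
X(v) = 2*v*(30 + v) (X(v) = (2*v)*(30 + v) = 2*v*(30 + v))
p(D, u) = 24*D
T(J) = -1564 + 2*J²*(30 + J) (T(J) = (2*J*(30 + J))*J - 1564 = 2*J²*(30 + J) - 1564 = -1564 + 2*J²*(30 + J))
√(T(p(-41, I)) - 3174472) = √((-1564 + 2*(24*(-41))²*(30 + 24*(-41))) - 3174472) = √((-1564 + 2*(-984)²*(30 - 984)) - 3174472) = √((-1564 + 2*968256*(-954)) - 3174472) = √((-1564 - 1847432448) - 3174472) = √(-1847434012 - 3174472) = √(-1850608484) = 2*I*√462652121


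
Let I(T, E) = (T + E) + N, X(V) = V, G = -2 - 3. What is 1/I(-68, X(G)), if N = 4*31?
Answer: 1/51 ≈ 0.019608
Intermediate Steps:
G = -5
N = 124
I(T, E) = 124 + E + T (I(T, E) = (T + E) + 124 = (E + T) + 124 = 124 + E + T)
1/I(-68, X(G)) = 1/(124 - 5 - 68) = 1/51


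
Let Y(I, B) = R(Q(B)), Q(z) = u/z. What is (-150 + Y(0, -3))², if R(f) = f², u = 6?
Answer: 21316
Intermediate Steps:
Q(z) = 6/z
Y(I, B) = 36/B² (Y(I, B) = (6/B)² = 36/B²)
(-150 + Y(0, -3))² = (-150 + 36/(-3)²)² = (-150 + 36*(⅑))² = (-150 + 4)² = (-146)² = 21316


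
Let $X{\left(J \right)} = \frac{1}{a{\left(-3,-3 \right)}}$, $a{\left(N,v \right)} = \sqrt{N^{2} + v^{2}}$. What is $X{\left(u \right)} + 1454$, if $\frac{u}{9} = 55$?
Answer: $1454 + \frac{\sqrt{2}}{6} \approx 1454.2$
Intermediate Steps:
$u = 495$ ($u = 9 \cdot 55 = 495$)
$X{\left(J \right)} = \frac{\sqrt{2}}{6}$ ($X{\left(J \right)} = \frac{1}{\sqrt{\left(-3\right)^{2} + \left(-3\right)^{2}}} = \frac{1}{\sqrt{9 + 9}} = \frac{1}{\sqrt{18}} = \frac{1}{3 \sqrt{2}} = \frac{\sqrt{2}}{6}$)
$X{\left(u \right)} + 1454 = \frac{\sqrt{2}}{6} + 1454 = 1454 + \frac{\sqrt{2}}{6}$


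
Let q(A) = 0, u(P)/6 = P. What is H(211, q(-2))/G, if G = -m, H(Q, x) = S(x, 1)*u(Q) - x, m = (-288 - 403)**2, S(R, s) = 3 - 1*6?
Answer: 3798/477481 ≈ 0.0079542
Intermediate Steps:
u(P) = 6*P
S(R, s) = -3 (S(R, s) = 3 - 6 = -3)
m = 477481 (m = (-691)**2 = 477481)
H(Q, x) = -x - 18*Q (H(Q, x) = -18*Q - x = -x - 18*Q)
G = -477481 (G = -1*477481 = -477481)
H(211, q(-2))/G = (-1*0 - 18*211)/(-477481) = (0 - 3798)*(-1/477481) = -3798*(-1/477481) = 3798/477481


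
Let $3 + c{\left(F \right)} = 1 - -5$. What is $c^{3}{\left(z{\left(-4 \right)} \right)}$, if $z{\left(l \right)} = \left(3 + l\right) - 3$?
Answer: $27$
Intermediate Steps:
$z{\left(l \right)} = l$
$c{\left(F \right)} = 3$ ($c{\left(F \right)} = -3 + \left(1 - -5\right) = -3 + \left(1 + 5\right) = -3 + 6 = 3$)
$c^{3}{\left(z{\left(-4 \right)} \right)} = 3^{3} = 27$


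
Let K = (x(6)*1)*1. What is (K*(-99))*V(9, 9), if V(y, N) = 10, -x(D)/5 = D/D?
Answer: 4950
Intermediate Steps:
x(D) = -5 (x(D) = -5*D/D = -5*1 = -5)
K = -5 (K = -5*1*1 = -5*1 = -5)
(K*(-99))*V(9, 9) = -5*(-99)*10 = 495*10 = 4950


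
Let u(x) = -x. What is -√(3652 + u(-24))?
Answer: -2*√919 ≈ -60.630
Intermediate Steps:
-√(3652 + u(-24)) = -√(3652 - 1*(-24)) = -√(3652 + 24) = -√3676 = -2*√919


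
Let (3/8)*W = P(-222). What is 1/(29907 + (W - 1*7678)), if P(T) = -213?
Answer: 1/21661 ≈ 4.6166e-5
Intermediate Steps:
W = -568 (W = (8/3)*(-213) = -568)
1/(29907 + (W - 1*7678)) = 1/(29907 + (-568 - 1*7678)) = 1/(29907 + (-568 - 7678)) = 1/(29907 - 8246) = 1/21661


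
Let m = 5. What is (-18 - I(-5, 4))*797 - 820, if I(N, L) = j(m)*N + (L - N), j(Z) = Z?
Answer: -2414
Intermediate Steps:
I(N, L) = L + 4*N (I(N, L) = 5*N + (L - N) = L + 4*N)
(-18 - I(-5, 4))*797 - 820 = (-18 - (4 + 4*(-5)))*797 - 820 = (-18 - (4 - 20))*797 - 820 = (-18 - 1*(-16))*797 - 820 = (-18 + 16)*797 - 820 = -2*797 - 820 = -1594 - 820 = -2414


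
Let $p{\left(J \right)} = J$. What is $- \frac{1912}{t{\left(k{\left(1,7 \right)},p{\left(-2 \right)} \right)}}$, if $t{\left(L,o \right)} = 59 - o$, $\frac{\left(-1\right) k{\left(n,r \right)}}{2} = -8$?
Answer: $- \frac{1912}{61} \approx -31.344$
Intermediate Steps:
$k{\left(n,r \right)} = 16$ ($k{\left(n,r \right)} = \left(-2\right) \left(-8\right) = 16$)
$- \frac{1912}{t{\left(k{\left(1,7 \right)},p{\left(-2 \right)} \right)}} = - \frac{1912}{59 - -2} = - \frac{1912}{59 + 2} = - \frac{1912}{61}$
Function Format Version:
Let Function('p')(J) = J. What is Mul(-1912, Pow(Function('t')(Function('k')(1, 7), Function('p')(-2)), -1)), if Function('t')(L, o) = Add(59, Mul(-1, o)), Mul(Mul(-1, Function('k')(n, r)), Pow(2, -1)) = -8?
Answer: Rational(-1912, 61) ≈ -31.344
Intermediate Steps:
Function('k')(n, r) = 16 (Function('k')(n, r) = Mul(-2, -8) = 16)
Mul(-1912, Pow(Function('t')(Function('k')(1, 7), Function('p')(-2)), -1)) = Mul(-1912, Pow(Add(59, Mul(-1, -2)), -1)) = Mul(-1912, Pow(Add(59, 2), -1)) = Mul(-1912, Pow(61, -1)) = Mul(-1912, Rational(1, 61)) = Rational(-1912, 61)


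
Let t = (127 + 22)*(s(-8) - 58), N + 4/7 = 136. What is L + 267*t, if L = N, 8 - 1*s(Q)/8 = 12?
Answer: -25062342/7 ≈ -3.5803e+6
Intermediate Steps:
N = 948/7 (N = -4/7 + 136 = 948/7 ≈ 135.43)
s(Q) = -32 (s(Q) = 64 - 8*12 = 64 - 96 = -32)
L = 948/7 ≈ 135.43
t = -13410 (t = (127 + 22)*(-32 - 58) = 149*(-90) = -13410)
L + 267*t = 948/7 + 267*(-13410) = 948/7 - 3580470 = -25062342/7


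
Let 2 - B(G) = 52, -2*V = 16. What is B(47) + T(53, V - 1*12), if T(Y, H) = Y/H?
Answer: -1053/20 ≈ -52.650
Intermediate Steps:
V = -8 (V = -½*16 = -8)
B(G) = -50 (B(G) = 2 - 1*52 = 2 - 52 = -50)
B(47) + T(53, V - 1*12) = -50 + 53/(-8 - 1*12) = -50 + 53/(-8 - 12) = -50 + 53/(-20) = -50 + 53*(-1/20) = -50 - 53/20 = -1053/20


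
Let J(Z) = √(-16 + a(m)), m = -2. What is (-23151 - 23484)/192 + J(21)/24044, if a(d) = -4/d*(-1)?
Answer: -15545/64 + 3*I*√2/24044 ≈ -242.89 + 0.00017645*I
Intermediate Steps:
a(d) = 4/d
J(Z) = 3*I*√2 (J(Z) = √(-16 + 4/(-2)) = √(-16 + 4*(-½)) = √(-16 - 2) = √(-18) = 3*I*√2)
(-23151 - 23484)/192 + J(21)/24044 = (-23151 - 23484)/192 + (3*I*√2)/24044 = -46635*1/192 + (3*I*√2)*(1/24044) = -15545/64 + 3*I*√2/24044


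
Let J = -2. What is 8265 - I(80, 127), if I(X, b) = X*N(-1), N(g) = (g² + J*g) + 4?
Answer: 7705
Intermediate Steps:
N(g) = 4 + g² - 2*g (N(g) = (g² - 2*g) + 4 = 4 + g² - 2*g)
I(X, b) = 7*X (I(X, b) = X*(4 + (-1)² - 2*(-1)) = X*(4 + 1 + 2) = X*7 = 7*X)
8265 - I(80, 127) = 8265 - 7*80 = 8265 - 1*560 = 8265 - 560 = 7705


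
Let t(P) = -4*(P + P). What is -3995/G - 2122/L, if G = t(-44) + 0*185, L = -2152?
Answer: -981287/94688 ≈ -10.363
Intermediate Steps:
t(P) = -8*P
G = 352 (G = -8*(-44) + 0*185 = 352 + 0 = 352)
-3995/G - 2122/L = -3995/352 - 2122/(-2152) = -3995*1/352 - 2122*(-1/2152) = -3995/352 + 1061/1076 = -981287/94688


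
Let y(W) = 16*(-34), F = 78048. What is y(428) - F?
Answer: -78592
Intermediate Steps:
y(W) = -544
y(428) - F = -544 - 1*78048 = -544 - 78048 = -78592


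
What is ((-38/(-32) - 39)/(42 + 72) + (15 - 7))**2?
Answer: 195636169/3326976 ≈ 58.803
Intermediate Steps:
((-38/(-32) - 39)/(42 + 72) + (15 - 7))**2 = ((-38*(-1/32) - 39)/114 + 8)**2 = ((19/16 - 39)*(1/114) + 8)**2 = (-605/16*1/114 + 8)**2 = (-605/1824 + 8)**2 = (13987/1824)**2 = 195636169/3326976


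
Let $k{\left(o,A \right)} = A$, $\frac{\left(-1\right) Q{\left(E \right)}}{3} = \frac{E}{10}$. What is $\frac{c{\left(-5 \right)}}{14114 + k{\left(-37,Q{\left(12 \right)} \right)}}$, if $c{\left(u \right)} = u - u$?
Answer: $0$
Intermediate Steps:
$Q{\left(E \right)} = - \frac{3 E}{10}$ ($Q{\left(E \right)} = - 3 \frac{E}{10} = - \frac{3 E}{10}$)
$c{\left(u \right)} = 0$
$\frac{c{\left(-5 \right)}}{14114 + k{\left(-37,Q{\left(12 \right)} \right)}} = \frac{0}{14114 - \frac{18}{5}} = \frac{0}{\frac{70552}{5}} = 0 \cdot \frac{5}{70552} = 0$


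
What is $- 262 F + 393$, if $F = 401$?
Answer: $-104669$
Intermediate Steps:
$- 262 F + 393 = \left(-262\right) 401 + 393 = -105062 + 393 = -104669$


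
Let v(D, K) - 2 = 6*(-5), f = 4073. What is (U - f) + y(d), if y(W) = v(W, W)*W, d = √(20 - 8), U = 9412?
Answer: 5339 - 56*√3 ≈ 5242.0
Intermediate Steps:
v(D, K) = -28 (v(D, K) = 2 + 6*(-5) = 2 - 30 = -28)
d = 2*√3 (d = √12 = 2*√3 ≈ 3.4641)
y(W) = -28*W
(U - f) + y(d) = (9412 - 1*4073) - 56*√3 = (9412 - 4073) - 56*√3 = 5339 - 56*√3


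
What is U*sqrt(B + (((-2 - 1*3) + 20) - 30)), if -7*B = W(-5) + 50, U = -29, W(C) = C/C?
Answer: -58*I*sqrt(273)/7 ≈ -136.9*I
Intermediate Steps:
W(C) = 1
B = -51/7 (B = -(1 + 50)/7 = -1/7*51 = -51/7 ≈ -7.2857)
U*sqrt(B + (((-2 - 1*3) + 20) - 30)) = -29*sqrt(-51/7 + (((-2 - 1*3) + 20) - 30)) = -29*sqrt(-51/7 + (((-2 - 3) + 20) - 30)) = -29*sqrt(-51/7 + ((-5 + 20) - 30)) = -29*sqrt(-51/7 + (15 - 30)) = -29*sqrt(-51/7 - 15) = -58*I*sqrt(273)/7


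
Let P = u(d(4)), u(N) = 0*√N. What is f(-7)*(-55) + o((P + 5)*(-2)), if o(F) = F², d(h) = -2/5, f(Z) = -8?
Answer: 540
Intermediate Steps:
d(h) = -⅖ (d(h) = -2*⅕ = -⅖)
u(N) = 0
P = 0
f(-7)*(-55) + o((P + 5)*(-2)) = -8*(-55) + ((0 + 5)*(-2))² = 440 + (5*(-2))² = 440 + (-10)² = 440 + 100 = 540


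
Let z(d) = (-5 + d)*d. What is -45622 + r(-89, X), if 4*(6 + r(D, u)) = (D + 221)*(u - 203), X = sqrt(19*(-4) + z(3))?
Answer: -52327 + 33*I*sqrt(82) ≈ -52327.0 + 298.83*I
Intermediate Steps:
z(d) = d*(-5 + d)
X = I*sqrt(82) (X = sqrt(19*(-4) + 3*(-5 + 3)) = sqrt(-76 + 3*(-2)) = sqrt(-76 - 6) = sqrt(-82) = I*sqrt(82) ≈ 9.0554*I)
r(D, u) = -6 + (-203 + u)*(221 + D)/4 (r(D, u) = -6 + ((D + 221)*(u - 203))/4 = -6 + ((221 + D)*(-203 + u))/4 = -6 + ((-203 + u)*(221 + D))/4 = -6 + (-203 + u)*(221 + D)/4)
-45622 + r(-89, X) = -45622 + (-44887/4 - 203/4*(-89) + 221*(I*sqrt(82))/4 + (1/4)*(-89)*(I*sqrt(82))) = -45622 + (-44887/4 + 18067/4 + 221*I*sqrt(82)/4 - 89*I*sqrt(82)/4) = -45622 + (-6705 + 33*I*sqrt(82)) = -52327 + 33*I*sqrt(82)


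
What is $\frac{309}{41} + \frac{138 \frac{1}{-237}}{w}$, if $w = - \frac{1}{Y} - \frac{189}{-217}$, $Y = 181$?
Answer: $\frac{53978735}{7864292} \approx 6.8638$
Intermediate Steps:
$w = \frac{4856}{5611}$ ($w = - \frac{1}{181} - \frac{189}{-217} = \left(-1\right) \frac{1}{181} - - \frac{27}{31} = - \frac{1}{181} + \frac{27}{31} = \frac{4856}{5611} \approx 0.86544$)
$\frac{309}{41} + \frac{138 \frac{1}{-237}}{w} = \frac{309}{41} + \frac{138 \frac{1}{-237}}{\frac{4856}{5611}} = 309 \cdot \frac{1}{41} + 138 \left(- \frac{1}{237}\right) \frac{5611}{4856} = \frac{309}{41} - \frac{129053}{191812} = \frac{53978735}{7864292}$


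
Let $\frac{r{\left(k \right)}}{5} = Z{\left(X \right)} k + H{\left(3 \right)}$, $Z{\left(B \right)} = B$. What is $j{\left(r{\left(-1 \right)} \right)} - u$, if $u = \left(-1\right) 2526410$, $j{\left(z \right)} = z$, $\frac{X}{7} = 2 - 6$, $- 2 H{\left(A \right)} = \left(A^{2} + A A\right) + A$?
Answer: $\frac{5052995}{2} \approx 2.5265 \cdot 10^{6}$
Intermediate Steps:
$H{\left(A \right)} = - A^{2} - \frac{A}{2}$ ($H{\left(A \right)} = - \frac{\left(A^{2} + A A\right) + A}{2} = - \frac{\left(A^{2} + A^{2}\right) + A}{2} = - \frac{2 A^{2} + A}{2} = - \frac{A + 2 A^{2}}{2} = - A^{2} - \frac{A}{2}$)
$X = -28$ ($X = 7 \left(2 - 6\right) = 7 \left(-4\right) = -28$)
$r{\left(k \right)} = - \frac{105}{2} - 140 k$ ($r{\left(k \right)} = 5 \left(- 28 k - 3 \left(\frac{1}{2} + 3\right)\right) = 5 \left(- 28 k - 3 \cdot \frac{7}{2}\right) = 5 \left(- 28 k - \frac{21}{2}\right) = 5 \left(- \frac{21}{2} - 28 k\right) = - \frac{105}{2} - 140 k$)
$u = -2526410$
$j{\left(r{\left(-1 \right)} \right)} - u = \left(- \frac{105}{2} - -140\right) - -2526410 = \left(- \frac{105}{2} + 140\right) + 2526410 = \frac{175}{2} + 2526410 = \frac{5052995}{2}$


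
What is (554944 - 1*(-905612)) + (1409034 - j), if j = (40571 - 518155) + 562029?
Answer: 2785145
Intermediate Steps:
j = 84445 (j = -477584 + 562029 = 84445)
(554944 - 1*(-905612)) + (1409034 - j) = (554944 - 1*(-905612)) + (1409034 - 1*84445) = (554944 + 905612) + (1409034 - 84445) = 1460556 + 1324589 = 2785145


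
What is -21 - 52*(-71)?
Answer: 3671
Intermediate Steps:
-21 - 52*(-71) = -21 + 3692 = 3671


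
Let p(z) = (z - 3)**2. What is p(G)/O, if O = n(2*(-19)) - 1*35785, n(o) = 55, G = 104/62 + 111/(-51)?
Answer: -1700168/4961628585 ≈ -0.00034266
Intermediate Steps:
G = -263/527 (G = 104*(1/62) + 111*(-1/51) = 52/31 - 37/17 = -263/527 ≈ -0.49905)
p(z) = (-3 + z)**2
O = -35730 (O = 55 - 1*35785 = 55 - 35785 = -35730)
p(G)/O = (-3 - 263/527)**2/(-35730) = (-1844/527)**2*(-1/35730) = (3400336/277729)*(-1/35730) = -1700168/4961628585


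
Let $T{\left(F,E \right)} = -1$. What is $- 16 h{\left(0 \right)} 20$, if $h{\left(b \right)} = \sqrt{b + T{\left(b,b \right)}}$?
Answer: $- 320 i \approx - 320.0 i$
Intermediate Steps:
$h{\left(b \right)} = \sqrt{-1 + b}$ ($h{\left(b \right)} = \sqrt{b - 1} = \sqrt{-1 + b}$)
$- 16 h{\left(0 \right)} 20 = - 16 \sqrt{-1 + 0} \cdot 20 = - 16 \sqrt{-1} \cdot 20 = - 16 i 20 = - 320 i$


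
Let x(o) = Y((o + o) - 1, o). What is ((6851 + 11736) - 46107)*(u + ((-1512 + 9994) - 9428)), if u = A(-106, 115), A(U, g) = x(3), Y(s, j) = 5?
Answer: 25896320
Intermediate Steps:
x(o) = 5
A(U, g) = 5
u = 5
((6851 + 11736) - 46107)*(u + ((-1512 + 9994) - 9428)) = ((6851 + 11736) - 46107)*(5 + ((-1512 + 9994) - 9428)) = (18587 - 46107)*(5 + (8482 - 9428)) = -27520*(5 - 946) = -27520*(-941) = 25896320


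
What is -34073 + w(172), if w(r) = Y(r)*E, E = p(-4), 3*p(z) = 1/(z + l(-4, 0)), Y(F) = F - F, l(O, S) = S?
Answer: -34073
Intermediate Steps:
Y(F) = 0
p(z) = 1/(3*z) (p(z) = 1/(3*(z + 0)) = 1/(3*z))
E = -1/12 (E = (⅓)/(-4) = (⅓)*(-¼) = -1/12 ≈ -0.083333)
w(r) = 0 (w(r) = 0*(-1/12) = 0)
-34073 + w(172) = -34073 + 0 = -34073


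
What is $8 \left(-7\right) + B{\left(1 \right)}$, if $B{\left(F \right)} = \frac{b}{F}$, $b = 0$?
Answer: $-56$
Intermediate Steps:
$B{\left(F \right)} = 0$ ($B{\left(F \right)} = \frac{0}{F} = 0$)
$8 \left(-7\right) + B{\left(1 \right)} = 8 \left(-7\right) + 0 = -56 + 0 = -56$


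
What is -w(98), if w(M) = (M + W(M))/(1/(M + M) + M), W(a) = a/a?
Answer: -6468/6403 ≈ -1.0102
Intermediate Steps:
W(a) = 1
w(M) = (1 + M)/(M + 1/(2*M)) (w(M) = (M + 1)/(1/(M + M) + M) = (1 + M)/(1/(2*M) + M) = (1 + M)/(M + 1/(2*M)))
-w(98) = -2*98*(1 + 98)/(1 + 2*98**2) = -2*98*99/(1 + 2*9604) = -2*98*99/(1 + 19208) = -2*98*99/19209 = -1*6468/6403 = -6468/6403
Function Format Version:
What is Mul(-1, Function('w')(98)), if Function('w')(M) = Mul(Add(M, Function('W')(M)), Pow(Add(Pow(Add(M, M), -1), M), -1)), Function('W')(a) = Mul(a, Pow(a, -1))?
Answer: Rational(-6468, 6403) ≈ -1.0102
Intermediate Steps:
Function('W')(a) = 1
Function('w')(M) = Mul(Pow(Add(M, Mul(Rational(1, 2), Pow(M, -1))), -1), Add(1, M)) (Function('w')(M) = Mul(Add(M, 1), Pow(Add(Pow(Add(M, M), -1), M), -1)) = Mul(Add(1, M), Pow(Add(Pow(Mul(2, M), -1), M), -1)) = Mul(Add(1, M), Pow(Add(Mul(Rational(1, 2), Pow(M, -1)), M), -1)) = Mul(Add(1, M), Pow(Add(M, Mul(Rational(1, 2), Pow(M, -1))), -1)) = Mul(Pow(Add(M, Mul(Rational(1, 2), Pow(M, -1))), -1), Add(1, M)))
Mul(-1, Function('w')(98)) = Mul(-1, Mul(2, 98, Pow(Add(1, Mul(2, Pow(98, 2))), -1), Add(1, 98))) = Mul(-1, Mul(2, 98, Pow(Add(1, Mul(2, 9604)), -1), 99)) = Mul(-1, Mul(2, 98, Pow(Add(1, 19208), -1), 99)) = Mul(-1, Mul(2, 98, Pow(19209, -1), 99)) = Mul(-1, Mul(2, 98, Rational(1, 19209), 99)) = Mul(-1, Rational(6468, 6403)) = Rational(-6468, 6403)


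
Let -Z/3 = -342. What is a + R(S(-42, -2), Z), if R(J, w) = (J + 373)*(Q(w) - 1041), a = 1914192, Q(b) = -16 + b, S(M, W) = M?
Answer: 1903931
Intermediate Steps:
Z = 1026 (Z = -3*(-342) = 1026)
R(J, w) = (-1057 + w)*(373 + J) (R(J, w) = (J + 373)*((-16 + w) - 1041) = (373 + J)*(-1057 + w) = (-1057 + w)*(373 + J))
a + R(S(-42, -2), Z) = 1914192 + (-394261 - 1057*(-42) + 373*1026 - 42*1026) = 1914192 + (-394261 + 44394 + 382698 - 43092) = 1914192 - 10261 = 1903931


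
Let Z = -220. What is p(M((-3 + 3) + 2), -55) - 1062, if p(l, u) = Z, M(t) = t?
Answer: -1282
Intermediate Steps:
p(l, u) = -220
p(M((-3 + 3) + 2), -55) - 1062 = -220 - 1062 = -1282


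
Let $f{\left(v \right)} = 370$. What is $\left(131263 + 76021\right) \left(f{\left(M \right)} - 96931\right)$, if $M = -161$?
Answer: $-20015550324$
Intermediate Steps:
$\left(131263 + 76021\right) \left(f{\left(M \right)} - 96931\right) = \left(131263 + 76021\right) \left(370 - 96931\right) = 207284 \left(-96561\right) = -20015550324$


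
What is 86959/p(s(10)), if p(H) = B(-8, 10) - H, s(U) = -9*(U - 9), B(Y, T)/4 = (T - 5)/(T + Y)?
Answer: 86959/19 ≈ 4576.8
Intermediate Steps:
B(Y, T) = 4*(-5 + T)/(T + Y) (B(Y, T) = 4*((T - 5)/(T + Y)) = 4*((-5 + T)/(T + Y)) = 4*(-5 + T)/(T + Y))
s(U) = 81 - 9*U (s(U) = -9*(-9 + U) = 81 - 9*U)
p(H) = 10 - H (p(H) = 4*(-5 + 10)/(10 - 8) - H = 4*5/2 - H = 4*(1/2)*5 - H = 10 - H)
86959/p(s(10)) = 86959/(10 - (81 - 9*10)) = 86959/(10 - (81 - 90)) = 86959/(10 - 1*(-9)) = 86959/(10 + 9) = 86959/19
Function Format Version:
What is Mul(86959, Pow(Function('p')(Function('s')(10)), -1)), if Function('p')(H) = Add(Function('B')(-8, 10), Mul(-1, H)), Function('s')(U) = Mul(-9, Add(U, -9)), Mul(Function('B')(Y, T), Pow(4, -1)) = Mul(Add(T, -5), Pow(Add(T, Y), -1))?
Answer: Rational(86959, 19) ≈ 4576.8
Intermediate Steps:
Function('B')(Y, T) = Mul(4, Pow(Add(T, Y), -1), Add(-5, T)) (Function('B')(Y, T) = Mul(4, Mul(Add(T, -5), Pow(Add(T, Y), -1))) = Mul(4, Mul(Add(-5, T), Pow(Add(T, Y), -1))) = Mul(4, Mul(Pow(Add(T, Y), -1), Add(-5, T))) = Mul(4, Pow(Add(T, Y), -1), Add(-5, T)))
Function('s')(U) = Add(81, Mul(-9, U)) (Function('s')(U) = Mul(-9, Add(-9, U)) = Add(81, Mul(-9, U)))
Function('p')(H) = Add(10, Mul(-1, H)) (Function('p')(H) = Add(Mul(4, Pow(Add(10, -8), -1), Add(-5, 10)), Mul(-1, H)) = Add(Mul(4, Pow(2, -1), 5), Mul(-1, H)) = Add(Mul(4, Rational(1, 2), 5), Mul(-1, H)) = Add(10, Mul(-1, H)))
Mul(86959, Pow(Function('p')(Function('s')(10)), -1)) = Mul(86959, Pow(Add(10, Mul(-1, Add(81, Mul(-9, 10)))), -1)) = Mul(86959, Pow(Add(10, Mul(-1, Add(81, -90))), -1)) = Mul(86959, Pow(Add(10, Mul(-1, -9)), -1)) = Mul(86959, Pow(Add(10, 9), -1)) = Mul(86959, Pow(19, -1)) = Mul(86959, Rational(1, 19)) = Rational(86959, 19)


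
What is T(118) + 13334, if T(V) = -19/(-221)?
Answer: 2946833/221 ≈ 13334.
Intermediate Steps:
T(V) = 19/221 (T(V) = -19*(-1/221) = 19/221)
T(118) + 13334 = 19/221 + 13334 = 2946833/221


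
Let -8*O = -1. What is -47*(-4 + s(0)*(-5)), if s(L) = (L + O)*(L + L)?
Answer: 188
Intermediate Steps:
O = ⅛ (O = -⅛*(-1) = ⅛ ≈ 0.12500)
s(L) = 2*L*(⅛ + L) (s(L) = (L + ⅛)*(L + L) = (⅛ + L)*(2*L) = 2*L*(⅛ + L))
-47*(-4 + s(0)*(-5)) = -47*(-4 + ((¼)*0*(1 + 8*0))*(-5)) = -47*(-4 + ((¼)*0*(1 + 0))*(-5)) = -47*(-4 + ((¼)*0*1)*(-5)) = -47*(-4 + 0*(-5)) = -47*(-4 + 0) = -47*(-4) = 188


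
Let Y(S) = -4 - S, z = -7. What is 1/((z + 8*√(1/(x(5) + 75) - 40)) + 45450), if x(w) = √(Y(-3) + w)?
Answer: 3499111/159010298229 - 8*I*√237083/159010298229 ≈ 2.2006e-5 - 2.4497e-8*I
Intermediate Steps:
x(w) = √(-1 + w) (x(w) = √((-4 - 1*(-3)) + w) = √((-4 + 3) + w) = √(-1 + w))
1/((z + 8*√(1/(x(5) + 75) - 40)) + 45450) = 1/((-7 + 8*√(1/(√(-1 + 5) + 75) - 40)) + 45450) = 1/((-7 + 8*√(1/(√4 + 75) - 40)) + 45450) = 1/((-7 + 8*√(1/(2 + 75) - 40)) + 45450) = 1/((-7 + 8*√(1/77 - 40)) + 45450) = 1/((-7 + 8*√(-3079/77)) + 45450) = 1/((-7 + 8*(I*√237083/77)) + 45450) = 1/((-7 + 8*I*√237083/77) + 45450) = 1/(45443 + 8*I*√237083/77)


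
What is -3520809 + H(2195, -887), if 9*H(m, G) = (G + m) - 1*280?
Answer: -31686253/9 ≈ -3.5207e+6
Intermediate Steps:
H(m, G) = -280/9 + G/9 + m/9 (H(m, G) = ((G + m) - 1*280)/9 = ((G + m) - 280)/9 = (-280 + G + m)/9 = -280/9 + G/9 + m/9)
-3520809 + H(2195, -887) = -3520809 + (-280/9 + (1/9)*(-887) + (1/9)*2195) = -3520809 + (-280/9 - 887/9 + 2195/9) = -3520809 + 1028/9 = -31686253/9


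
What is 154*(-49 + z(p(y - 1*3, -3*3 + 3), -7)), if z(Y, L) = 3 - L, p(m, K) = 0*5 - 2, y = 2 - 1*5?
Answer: -6006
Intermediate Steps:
y = -3 (y = 2 - 5 = -3)
p(m, K) = -2 (p(m, K) = 0 - 2 = -2)
154*(-49 + z(p(y - 1*3, -3*3 + 3), -7)) = 154*(-49 + (3 - 1*(-7))) = 154*(-49 + (3 + 7)) = 154*(-49 + 10) = 154*(-39) = -6006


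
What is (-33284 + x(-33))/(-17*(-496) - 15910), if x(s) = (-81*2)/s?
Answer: 183035/41129 ≈ 4.4503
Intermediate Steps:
x(s) = -162/s
(-33284 + x(-33))/(-17*(-496) - 15910) = (-33284 - 162/(-33))/(-17*(-496) - 15910) = (-33284 - 162*(-1/33))/(8432 - 15910) = (-33284 + 54/11)/(-7478) = -366070/11*(-1/7478) = 183035/41129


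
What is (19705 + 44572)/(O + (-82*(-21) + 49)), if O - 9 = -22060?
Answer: -64277/20280 ≈ -3.1695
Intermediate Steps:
O = -22051 (O = 9 - 22060 = -22051)
(19705 + 44572)/(O + (-82*(-21) + 49)) = (19705 + 44572)/(-22051 + (-82*(-21) + 49)) = 64277/(-22051 + (1722 + 49)) = 64277/(-22051 + 1771) = 64277/(-20280) = 64277*(-1/20280) = -64277/20280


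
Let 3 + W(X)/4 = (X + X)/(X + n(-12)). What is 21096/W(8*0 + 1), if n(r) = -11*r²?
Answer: -8348742/4751 ≈ -1757.3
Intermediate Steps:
W(X) = -12 + 8*X/(-1584 + X) (W(X) = -12 + 4*((X + X)/(X - 11*(-12)²)) = -12 + 4*((2*X)/(X - 11*144)) = -12 + 4*((2*X)/(X - 1584)) = -12 + 4*((2*X)/(-1584 + X)) = -12 + 4*(2*X/(-1584 + X)) = -12 + 8*X/(-1584 + X))
21096/W(8*0 + 1) = 21096/((4*(4752 - (8*0 + 1))/(-1584 + (8*0 + 1)))) = 21096/((4*(4752 - (0 + 1))/(-1584 + (0 + 1)))) = 21096/((4*(4752 - 1*1)/(-1584 + 1))) = 21096/((4*(4752 - 1)/(-1583))) = 21096/((4*(-1/1583)*4751)) = 21096/(-19004/1583) = 21096*(-1583/19004) = -8348742/4751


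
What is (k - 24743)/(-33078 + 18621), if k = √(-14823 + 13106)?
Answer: 24743/14457 - I*√1717/14457 ≈ 1.7115 - 0.0028662*I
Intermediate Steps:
k = I*√1717 (k = √(-1717) = I*√1717 ≈ 41.437*I)
(k - 24743)/(-33078 + 18621) = (I*√1717 - 24743)/(-33078 + 18621) = (-24743 + I*√1717)/(-14457) = (-24743 + I*√1717)*(-1/14457) = 24743/14457 - I*√1717/14457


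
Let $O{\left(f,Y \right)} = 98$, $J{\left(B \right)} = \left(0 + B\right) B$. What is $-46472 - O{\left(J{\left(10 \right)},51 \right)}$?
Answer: $-46570$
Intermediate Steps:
$J{\left(B \right)} = B^{2}$ ($J{\left(B \right)} = B B = B^{2}$)
$-46472 - O{\left(J{\left(10 \right)},51 \right)} = -46472 - 98 = -46570$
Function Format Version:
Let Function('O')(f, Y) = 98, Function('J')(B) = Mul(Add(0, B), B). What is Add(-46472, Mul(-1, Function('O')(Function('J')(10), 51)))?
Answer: -46570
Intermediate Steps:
Function('J')(B) = Pow(B, 2) (Function('J')(B) = Mul(B, B) = Pow(B, 2))
Add(-46472, Mul(-1, Function('O')(Function('J')(10), 51))) = Add(-46472, Mul(-1, 98)) = Add(-46472, -98) = -46570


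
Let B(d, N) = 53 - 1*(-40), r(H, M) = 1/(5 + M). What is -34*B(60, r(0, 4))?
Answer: -3162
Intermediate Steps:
B(d, N) = 93 (B(d, N) = 53 + 40 = 93)
-34*B(60, r(0, 4)) = -34*93 = -3162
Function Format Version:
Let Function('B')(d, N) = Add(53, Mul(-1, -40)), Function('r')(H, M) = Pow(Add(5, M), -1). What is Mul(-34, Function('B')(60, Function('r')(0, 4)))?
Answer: -3162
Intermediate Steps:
Function('B')(d, N) = 93 (Function('B')(d, N) = Add(53, 40) = 93)
Mul(-34, Function('B')(60, Function('r')(0, 4))) = Mul(-34, 93) = -3162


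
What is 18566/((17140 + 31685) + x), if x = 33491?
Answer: 9283/41158 ≈ 0.22555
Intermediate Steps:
18566/((17140 + 31685) + x) = 18566/((17140 + 31685) + 33491) = 18566/(48825 + 33491) = 18566/82316 = 18566*(1/82316) = 9283/41158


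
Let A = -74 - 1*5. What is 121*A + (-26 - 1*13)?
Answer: -9598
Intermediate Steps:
A = -79 (A = -74 - 5 = -79)
121*A + (-26 - 1*13) = 121*(-79) + (-26 - 1*13) = -9559 + (-26 - 13) = -9559 - 39 = -9598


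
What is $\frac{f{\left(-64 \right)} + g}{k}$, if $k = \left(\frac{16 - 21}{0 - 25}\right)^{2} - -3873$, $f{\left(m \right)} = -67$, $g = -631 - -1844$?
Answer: $\frac{14325}{48413} \approx 0.29589$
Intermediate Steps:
$g = 1213$ ($g = -631 + 1844 = 1213$)
$k = \frac{96826}{25}$ ($k = \left(- \frac{5}{-25}\right)^{2} + 3873 = \left(\left(-5\right) \left(- \frac{1}{25}\right)\right)^{2} + 3873 = \left(\frac{1}{5}\right)^{2} + 3873 = \frac{1}{25} + 3873 = \frac{96826}{25} \approx 3873.0$)
$\frac{f{\left(-64 \right)} + g}{k} = \frac{-67 + 1213}{\frac{96826}{25}} = 1146 \cdot \frac{25}{96826} = \frac{14325}{48413}$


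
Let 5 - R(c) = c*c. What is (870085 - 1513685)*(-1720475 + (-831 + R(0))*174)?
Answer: 1199798476400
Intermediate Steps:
R(c) = 5 - c² (R(c) = 5 - c*c = 5 - c²)
(870085 - 1513685)*(-1720475 + (-831 + R(0))*174) = (870085 - 1513685)*(-1720475 + (-831 + (5 - 1*0²))*174) = -643600*(-1720475 + (-831 + (5 - 1*0))*174) = -643600*(-1720475 + (-831 + (5 + 0))*174) = -643600*(-1720475 + (-831 + 5)*174) = -643600*(-1720475 - 826*174) = -643600*(-1720475 - 143724) = -643600*(-1864199) = 1199798476400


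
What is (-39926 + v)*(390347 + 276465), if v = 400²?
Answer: 80066784088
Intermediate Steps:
v = 160000
(-39926 + v)*(390347 + 276465) = (-39926 + 160000)*(390347 + 276465) = 120074*666812 = 80066784088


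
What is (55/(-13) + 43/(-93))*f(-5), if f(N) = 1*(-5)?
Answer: 28370/1209 ≈ 23.466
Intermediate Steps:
f(N) = -5
(55/(-13) + 43/(-93))*f(-5) = (55/(-13) + 43/(-93))*(-5) = (55*(-1/13) + 43*(-1/93))*(-5) = (-55/13 - 43/93)*(-5) = -5674/1209*(-5) = 28370/1209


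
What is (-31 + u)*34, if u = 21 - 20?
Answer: -1020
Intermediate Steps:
u = 1
(-31 + u)*34 = (-31 + 1)*34 = -30*34 = -1020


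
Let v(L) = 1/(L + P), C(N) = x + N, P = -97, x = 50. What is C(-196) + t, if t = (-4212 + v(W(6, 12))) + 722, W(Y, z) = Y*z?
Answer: -90901/25 ≈ -3636.0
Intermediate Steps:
C(N) = 50 + N
v(L) = 1/(-97 + L) (v(L) = 1/(L - 97) = 1/(-97 + L))
t = -87251/25 (t = (-4212 + 1/(-97 + 6*12)) + 722 = (-4212 + 1/(-97 + 72)) + 722 = (-4212 + 1/(-25)) + 722 = (-4212 - 1/25) + 722 = -105301/25 + 722 = -87251/25 ≈ -3490.0)
C(-196) + t = (50 - 196) - 87251/25 = -146 - 87251/25 = -90901/25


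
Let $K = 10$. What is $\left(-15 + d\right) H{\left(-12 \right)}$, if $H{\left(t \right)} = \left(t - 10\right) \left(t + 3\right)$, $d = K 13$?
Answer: $22770$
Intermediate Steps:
$d = 130$ ($d = 10 \cdot 13 = 130$)
$H{\left(t \right)} = \left(-10 + t\right) \left(3 + t\right)$
$\left(-15 + d\right) H{\left(-12 \right)} = \left(-15 + 130\right) \left(-30 + \left(-12\right)^{2} - -84\right) = 115 \left(-30 + 144 + 84\right) = 115 \cdot 198 = 22770$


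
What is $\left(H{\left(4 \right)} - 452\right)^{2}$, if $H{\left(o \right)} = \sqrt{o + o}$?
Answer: $204312 - 1808 \sqrt{2} \approx 2.0176 \cdot 10^{5}$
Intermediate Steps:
$H{\left(o \right)} = \sqrt{2} \sqrt{o}$ ($H{\left(o \right)} = \sqrt{2 o} = \sqrt{2} \sqrt{o}$)
$\left(H{\left(4 \right)} - 452\right)^{2} = \left(\sqrt{2} \sqrt{4} - 452\right)^{2} = \left(\sqrt{2} \cdot 2 - 452\right)^{2} = \left(2 \sqrt{2} - 452\right)^{2} = \left(-452 + 2 \sqrt{2}\right)^{2}$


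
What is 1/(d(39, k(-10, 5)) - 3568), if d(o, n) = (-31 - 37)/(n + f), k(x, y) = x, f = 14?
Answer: -1/3585 ≈ -0.00027894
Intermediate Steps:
d(o, n) = -68/(14 + n) (d(o, n) = (-31 - 37)/(n + 14) = -68/(14 + n))
1/(d(39, k(-10, 5)) - 3568) = 1/(-68/(14 - 10) - 3568) = 1/(-68/4 - 3568) = 1/(-68*¼ - 3568) = 1/(-17 - 3568) = 1/(-3585) = -1/3585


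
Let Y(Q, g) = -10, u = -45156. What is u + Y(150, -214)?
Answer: -45166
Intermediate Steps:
u + Y(150, -214) = -45156 - 10 = -45166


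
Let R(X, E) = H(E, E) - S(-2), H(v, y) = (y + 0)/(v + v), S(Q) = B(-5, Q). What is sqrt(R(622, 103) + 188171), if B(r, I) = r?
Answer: 3*sqrt(83634)/2 ≈ 433.79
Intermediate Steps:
S(Q) = -5
H(v, y) = y/(2*v) (H(v, y) = y/((2*v)) = y*(1/(2*v)) = y/(2*v))
R(X, E) = 11/2 (R(X, E) = E/(2*E) - 1*(-5) = 1/2 + 5 = 11/2)
sqrt(R(622, 103) + 188171) = sqrt(11/2 + 188171) = sqrt(376353/2) = 3*sqrt(83634)/2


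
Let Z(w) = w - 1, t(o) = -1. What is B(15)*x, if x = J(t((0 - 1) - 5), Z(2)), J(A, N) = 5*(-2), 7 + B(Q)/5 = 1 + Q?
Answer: -450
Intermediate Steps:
Z(w) = -1 + w
B(Q) = -30 + 5*Q (B(Q) = -35 + 5*(1 + Q) = -35 + (5 + 5*Q) = -30 + 5*Q)
J(A, N) = -10
x = -10
B(15)*x = (-30 + 5*15)*(-10) = (-30 + 75)*(-10) = 45*(-10) = -450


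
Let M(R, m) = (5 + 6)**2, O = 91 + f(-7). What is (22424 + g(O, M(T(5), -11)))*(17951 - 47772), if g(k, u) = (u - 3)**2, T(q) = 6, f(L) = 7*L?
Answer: -1083933708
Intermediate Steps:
O = 42 (O = 91 + 7*(-7) = 91 - 49 = 42)
M(R, m) = 121 (M(R, m) = 11**2 = 121)
g(k, u) = (-3 + u)**2
(22424 + g(O, M(T(5), -11)))*(17951 - 47772) = (22424 + (-3 + 121)**2)*(17951 - 47772) = (22424 + 118**2)*(-29821) = (22424 + 13924)*(-29821) = 36348*(-29821) = -1083933708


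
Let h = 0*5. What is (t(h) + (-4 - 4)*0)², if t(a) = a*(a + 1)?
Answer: 0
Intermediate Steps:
h = 0
t(a) = a*(1 + a)
(t(h) + (-4 - 4)*0)² = (0*(1 + 0) + (-4 - 4)*0)² = (0*1 - 8*0)² = (0 + 0)² = 0² = 0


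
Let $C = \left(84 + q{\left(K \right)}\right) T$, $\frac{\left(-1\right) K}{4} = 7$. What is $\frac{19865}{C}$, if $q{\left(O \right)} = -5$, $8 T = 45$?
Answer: $\frac{31784}{711} \approx 44.703$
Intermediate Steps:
$K = -28$ ($K = \left(-4\right) 7 = -28$)
$T = \frac{45}{8}$ ($T = \frac{1}{8} \cdot 45 = \frac{45}{8} \approx 5.625$)
$C = \frac{3555}{8}$ ($C = \left(84 - 5\right) \frac{45}{8} = 79 \cdot \frac{45}{8} = \frac{3555}{8} \approx 444.38$)
$\frac{19865}{C} = \frac{19865}{\frac{3555}{8}} = 19865 \cdot \frac{8}{3555} = \frac{31784}{711}$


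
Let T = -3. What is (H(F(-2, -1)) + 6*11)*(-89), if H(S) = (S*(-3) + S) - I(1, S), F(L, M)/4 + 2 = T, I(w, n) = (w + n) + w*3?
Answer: -10858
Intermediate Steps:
I(w, n) = n + 4*w (I(w, n) = (n + w) + 3*w = n + 4*w)
F(L, M) = -20 (F(L, M) = -8 + 4*(-3) = -8 - 12 = -20)
H(S) = -4 - 3*S (H(S) = (S*(-3) + S) - (S + 4*1) = (-3*S + S) - (S + 4) = -2*S - (4 + S) = -2*S + (-4 - S) = -4 - 3*S)
(H(F(-2, -1)) + 6*11)*(-89) = ((-4 - 3*(-20)) + 6*11)*(-89) = ((-4 + 60) + 66)*(-89) = (56 + 66)*(-89) = 122*(-89) = -10858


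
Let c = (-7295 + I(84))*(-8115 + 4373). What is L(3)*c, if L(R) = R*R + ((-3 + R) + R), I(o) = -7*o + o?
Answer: 350206296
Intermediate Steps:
I(o) = -6*o
L(R) = -3 + R² + 2*R (L(R) = R² + (-3 + 2*R) = -3 + R² + 2*R)
c = 29183858 (c = (-7295 - 6*84)*(-8115 + 4373) = (-7295 - 504)*(-3742) = -7799*(-3742) = 29183858)
L(3)*c = (-3 + 3² + 2*3)*29183858 = (-3 + 9 + 6)*29183858 = 12*29183858 = 350206296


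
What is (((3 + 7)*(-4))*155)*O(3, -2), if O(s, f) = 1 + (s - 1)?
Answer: -18600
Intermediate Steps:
O(s, f) = s (O(s, f) = 1 + (-1 + s) = s)
(((3 + 7)*(-4))*155)*O(3, -2) = (((3 + 7)*(-4))*155)*3 = ((10*(-4))*155)*3 = -40*155*3 = -6200*3 = -18600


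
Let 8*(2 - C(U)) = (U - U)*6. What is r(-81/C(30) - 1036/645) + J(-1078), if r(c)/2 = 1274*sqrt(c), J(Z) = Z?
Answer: -1078 + 1274*I*sqrt(70068930)/645 ≈ -1078.0 + 16534.0*I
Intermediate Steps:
C(U) = 2 (C(U) = 2 - (U - U)*6/8 = 2 - 0*6 = 2 - 1/8*0 = 2 + 0 = 2)
r(c) = 2548*sqrt(c) (r(c) = 2*(1274*sqrt(c)) = 2548*sqrt(c))
r(-81/C(30) - 1036/645) + J(-1078) = 2548*sqrt(-81/2 - 1036/645) - 1078 = 2548*sqrt(-54317/1290) - 1078 = 2548*(I*sqrt(70068930)/1290) - 1078 = 1274*I*sqrt(70068930)/645 - 1078 = -1078 + 1274*I*sqrt(70068930)/645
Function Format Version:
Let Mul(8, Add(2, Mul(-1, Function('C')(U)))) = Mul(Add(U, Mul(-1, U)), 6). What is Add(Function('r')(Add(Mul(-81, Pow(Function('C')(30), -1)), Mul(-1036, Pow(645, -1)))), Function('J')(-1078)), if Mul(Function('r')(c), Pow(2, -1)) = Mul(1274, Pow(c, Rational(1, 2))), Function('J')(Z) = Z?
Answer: Add(-1078, Mul(Rational(1274, 645), I, Pow(70068930, Rational(1, 2)))) ≈ Add(-1078.0, Mul(16534., I))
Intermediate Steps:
Function('C')(U) = 2 (Function('C')(U) = Add(2, Mul(Rational(-1, 8), Mul(Add(U, Mul(-1, U)), 6))) = Add(2, Mul(Rational(-1, 8), Mul(0, 6))) = Add(2, Mul(Rational(-1, 8), 0)) = Add(2, 0) = 2)
Function('r')(c) = Mul(2548, Pow(c, Rational(1, 2))) (Function('r')(c) = Mul(2, Mul(1274, Pow(c, Rational(1, 2)))) = Mul(2548, Pow(c, Rational(1, 2))))
Add(Function('r')(Add(Mul(-81, Pow(Function('C')(30), -1)), Mul(-1036, Pow(645, -1)))), Function('J')(-1078)) = Add(Mul(2548, Pow(Add(Mul(-81, Pow(2, -1)), Mul(-1036, Pow(645, -1))), Rational(1, 2))), -1078) = Add(Mul(2548, Pow(Add(Mul(-81, Rational(1, 2)), Mul(-1036, Rational(1, 645))), Rational(1, 2))), -1078) = Add(Mul(2548, Pow(Add(Rational(-81, 2), Rational(-1036, 645)), Rational(1, 2))), -1078) = Add(Mul(2548, Pow(Rational(-54317, 1290), Rational(1, 2))), -1078) = Add(Mul(2548, Mul(Rational(1, 1290), I, Pow(70068930, Rational(1, 2)))), -1078) = Add(Mul(Rational(1274, 645), I, Pow(70068930, Rational(1, 2))), -1078) = Add(-1078, Mul(Rational(1274, 645), I, Pow(70068930, Rational(1, 2))))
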